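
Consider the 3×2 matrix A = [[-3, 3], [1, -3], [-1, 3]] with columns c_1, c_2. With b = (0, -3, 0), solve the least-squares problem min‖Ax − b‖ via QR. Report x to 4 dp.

c_1 = (-3, 1, -1); ‖c_1‖ = 3.3166, so q_1 = (-0.9045, 0.3015, -0.3015).
q_1·c_2 = (-0.9045)·3 + 0.3015·(-3) + (-0.3015)·3 = -4.5227.
u_2 = c_2 + 4.5227·q_1 = (-1.0909, -1.6364, 1.6364).
‖u_2‖ = 2.5584, so q_2 = (-0.4264, -0.6396, 0.6396).
Qᵀb = (-0.9045, 1.9188).
Back-substitute: x_2 = 1.9188/2.5584 = 0.7500.
x_1 = (-0.9045 + 4.5227·0.7500)/3.3166 = 0.7500.

x = (0.7500, 0.7500)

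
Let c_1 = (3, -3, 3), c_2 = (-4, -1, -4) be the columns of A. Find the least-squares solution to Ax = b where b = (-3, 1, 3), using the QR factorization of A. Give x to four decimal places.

e_1 = c_1/‖c_1‖ = (3, -3, 3)/5.1962 = (0.5774, -0.5774, 0.5774).
r_{12} = e_1·c_2 = -4.0415.
u_2 = c_2 + 4.0415·e_1 = (-1.6667, -3.3333, -1.6667).
‖u_2‖ = 4.0825, so e_2 = (-0.4082, -0.8165, -0.4082).
Qᵀb = (-0.5774, -0.8165).
Back-substitute: x_2 = -0.8165/4.0825 = -0.2000.
x_1 = (-0.5774 + 4.0415·(-0.2000))/5.1962 = -0.2667.

x = (-0.2667, -0.2000)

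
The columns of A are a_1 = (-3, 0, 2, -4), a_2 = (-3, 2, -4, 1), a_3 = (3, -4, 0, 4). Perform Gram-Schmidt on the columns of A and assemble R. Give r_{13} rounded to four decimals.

r_{13} = -4.6424

e_1 = a_1/‖a_1‖ = (-3, 0, 2, -4)/5.3852 = (-0.5571, 0.0000, 0.3714, -0.7428).
r_{13} = e_1·a_3 = -4.6424.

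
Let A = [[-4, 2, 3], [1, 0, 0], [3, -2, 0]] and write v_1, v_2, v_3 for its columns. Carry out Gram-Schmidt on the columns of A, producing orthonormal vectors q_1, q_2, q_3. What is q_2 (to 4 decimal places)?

q_2 = (-0.2265, 0.7926, -0.5661)

q_1 = v_1/‖v_1‖ = (-4, 1, 3)/5.0990 = (-0.7845, 0.1961, 0.5883).
r_{12} = q_1·v_2 = -2.7456.
u_2 = v_2 + 2.7456·q_1 = (-0.1538, 0.5385, -0.3846).
‖u_2‖ = 0.6794, so q_2 = (-0.2265, 0.7926, -0.5661).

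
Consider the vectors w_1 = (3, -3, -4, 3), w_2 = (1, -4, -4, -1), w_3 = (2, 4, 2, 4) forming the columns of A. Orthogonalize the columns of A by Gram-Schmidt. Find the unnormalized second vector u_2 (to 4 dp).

u_2 = (-0.9535, -2.0465, -1.3953, -2.9535)

w_1 = (3, -3, -4, 3); ‖w_1‖ = 6.5574, so e_1 = (0.4575, -0.4575, -0.6100, 0.4575).
e_1·w_2 = 0.4575·1 + (-0.4575)·(-4) + (-0.6100)·(-4) + 0.4575·(-1) = 4.2700.
u_2 = w_2 − 4.2700·e_1 = (-0.9535, -2.0465, -1.3953, -2.9535).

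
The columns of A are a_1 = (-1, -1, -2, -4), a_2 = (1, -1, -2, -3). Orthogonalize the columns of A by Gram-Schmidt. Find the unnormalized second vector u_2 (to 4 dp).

a_1 = (-1, -1, -2, -4); ‖a_1‖ = 4.6904, so e_1 = (-0.2132, -0.2132, -0.4264, -0.8528).
e_1·a_2 = (-0.2132)·1 + (-0.2132)·(-1) + (-0.4264)·(-2) + (-0.8528)·(-3) = 3.4112.
u_2 = a_2 − 3.4112·e_1 = (1.7273, -0.2727, -0.5455, -0.0909).

u_2 = (1.7273, -0.2727, -0.5455, -0.0909)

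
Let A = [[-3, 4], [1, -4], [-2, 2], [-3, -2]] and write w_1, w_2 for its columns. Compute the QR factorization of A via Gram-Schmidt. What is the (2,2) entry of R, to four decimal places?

w_1 = (-3, 1, -2, -3); ‖w_1‖ = 4.7958, so e_1 = (-0.6255, 0.2085, -0.4170, -0.6255).
e_1·w_2 = (-0.6255)·4 + 0.2085·(-4) + (-0.4170)·2 + (-0.6255)·(-2) = -2.9192.
u_2 = w_2 + 2.9192·e_1 = (2.1739, -3.3913, 0.7826, -3.8261).
r_{22} = ‖u_2‖ = 5.6105.

r_{22} = 5.6105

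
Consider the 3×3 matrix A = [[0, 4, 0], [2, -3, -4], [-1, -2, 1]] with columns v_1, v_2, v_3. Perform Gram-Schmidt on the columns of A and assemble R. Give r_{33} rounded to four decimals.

v_1 = (0, 2, -1); ‖v_1‖ = 2.2361, so q_1 = (0.0000, 0.8944, -0.4472).
q_1·v_2 = 0.0000·4 + 0.8944·(-3) + (-0.4472)·(-2) = -1.7889.
u_2 = v_2 + 1.7889·q_1 = (4.0000, -1.4000, -2.8000).
‖u_2‖ = 5.0794, so q_2 = (0.7875, -0.2756, -0.5512).
q_1·v_3 = 0.0000·0 + 0.8944·(-4) + (-0.4472)·1 = -4.0249; q_2·v_3 = 0.7875·0 + (-0.2756)·(-4) + (-0.5512)·1 = 0.5512.
u_3 = v_3 + 4.0249·q_1 − 0.5512·q_2 = (-0.4341, -0.2481, -0.4961).
r_{33} = ‖u_3‖ = 0.7044.

r_{33} = 0.7044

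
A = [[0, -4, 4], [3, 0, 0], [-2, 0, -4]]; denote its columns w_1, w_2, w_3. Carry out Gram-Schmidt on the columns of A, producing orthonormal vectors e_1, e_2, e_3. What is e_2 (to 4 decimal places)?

e_2 = (-1.0000, 0.0000, 0.0000)

w_1 = (0, 3, -2); ‖w_1‖ = 3.6056, so e_1 = (0.0000, 0.8321, -0.5547).
e_1·w_2 = 0.0000·(-4) + 0.8321·0 + (-0.5547)·0 = 0.0000.
u_2 = w_2 + 0.0000·e_1 = (-4.0000, 0.0000, 0.0000).
‖u_2‖ = 4.0000, so e_2 = (-1.0000, 0.0000, 0.0000).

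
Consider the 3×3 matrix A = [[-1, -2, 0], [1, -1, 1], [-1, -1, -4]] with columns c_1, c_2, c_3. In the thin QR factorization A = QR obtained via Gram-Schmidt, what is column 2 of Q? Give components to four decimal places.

e_1 = c_1/‖c_1‖ = (-1, 1, -1)/1.7321 = (-0.5774, 0.5774, -0.5774).
r_{12} = e_1·c_2 = 1.1547.
u_2 = c_2 − 1.1547·e_1 = (-1.3333, -1.6667, -0.3333).
‖u_2‖ = 2.1602, so e_2 = (-0.6172, -0.7715, -0.1543).

e_2 = (-0.6172, -0.7715, -0.1543)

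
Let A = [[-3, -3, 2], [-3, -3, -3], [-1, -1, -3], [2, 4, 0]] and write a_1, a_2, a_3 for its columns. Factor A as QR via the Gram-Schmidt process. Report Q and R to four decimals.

q_1 = a_1/‖a_1‖ = (-3, -3, -1, 2)/4.7958 = (-0.6255, -0.6255, -0.2085, 0.4170).
r_{12} = q_1·a_2 = 5.6299.
u_2 = a_2 − 5.6299·q_1 = (0.5217, 0.5217, 0.1739, 1.6522).
‖u_2‖ = 1.8178, so q_2 = (0.2870, 0.2870, 0.0957, 0.9089).
r_{13} = q_1·a_3 = 1.2511; r_{23} = q_2·a_3 = -0.5740.
u_3 = a_3 − 1.2511·q_1 + 0.5740·q_2 = (2.9474, -2.0526, -2.6842, 0.0000).
‖u_3‖ = 4.4839, so q_3 = (0.6573, -0.4578, -0.5986, 0.0000).

Q = [[-0.6255, 0.2870, 0.6573], [-0.6255, 0.2870, -0.4578], [-0.2085, 0.0957, -0.5986], [0.4170, 0.9089, 0.0000]], R = [[4.7958, 5.6299, 1.2511], [0.0000, 1.8178, -0.5740], [0.0000, 0.0000, 4.4839]]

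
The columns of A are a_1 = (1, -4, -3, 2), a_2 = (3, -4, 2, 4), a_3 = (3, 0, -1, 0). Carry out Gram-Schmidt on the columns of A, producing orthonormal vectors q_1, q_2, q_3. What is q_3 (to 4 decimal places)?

a_1 = (1, -4, -3, 2); ‖a_1‖ = 5.4772, so q_1 = (0.1826, -0.7303, -0.5477, 0.3651).
q_1·a_2 = 0.1826·3 + (-0.7303)·(-4) + (-0.5477)·2 + 0.3651·4 = 3.8341.
u_2 = a_2 − 3.8341·q_1 = (2.3000, -1.2000, 4.1000, 2.6000).
‖u_2‖ = 5.5045, so q_2 = (0.4178, -0.2180, 0.7448, 0.4723).
q_1·a_3 = 0.1826·3 + (-0.7303)·0 + (-0.5477)·(-1) + 0.3651·0 = 1.0954; q_2·a_3 = 0.4178·3 + (-0.2180)·0 + 0.7448·(-1) + 0.4723·0 = 0.5087.
u_3 = a_3 − 1.0954·q_1 − 0.5087·q_2 = (2.5875, 0.9109, -0.7789, -0.6403).
‖u_3‖ = 2.9225, so q_3 = (0.8853, 0.3117, -0.2665, -0.2191).

q_3 = (0.8853, 0.3117, -0.2665, -0.2191)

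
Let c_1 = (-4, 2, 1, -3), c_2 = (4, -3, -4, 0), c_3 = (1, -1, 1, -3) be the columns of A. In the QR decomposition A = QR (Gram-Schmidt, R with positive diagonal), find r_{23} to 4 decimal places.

r_{23} = 1.5048

e_1 = c_1/‖c_1‖ = (-4, 2, 1, -3)/5.4772 = (-0.7303, 0.3651, 0.1826, -0.5477).
r_{12} = e_1·c_2 = -4.7469.
u_2 = c_2 + 4.7469·e_1 = (0.5333, -1.2667, -3.1333, -2.6000).
‖u_2‖ = 4.2973, so e_2 = (0.1241, -0.2948, -0.7291, -0.6050).
r_{23} = e_2·c_3 = 1.5048.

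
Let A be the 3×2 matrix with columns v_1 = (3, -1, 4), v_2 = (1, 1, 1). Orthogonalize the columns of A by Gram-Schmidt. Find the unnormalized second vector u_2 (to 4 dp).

v_1 = (3, -1, 4); ‖v_1‖ = 5.0990, so e_1 = (0.5883, -0.1961, 0.7845).
e_1·v_2 = 0.5883·1 + (-0.1961)·1 + 0.7845·1 = 1.1767.
u_2 = v_2 − 1.1767·e_1 = (0.3077, 1.2308, 0.0769).

u_2 = (0.3077, 1.2308, 0.0769)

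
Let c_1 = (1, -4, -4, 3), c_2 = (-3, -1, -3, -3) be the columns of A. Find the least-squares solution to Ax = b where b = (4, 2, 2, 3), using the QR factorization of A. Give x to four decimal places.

x = (0.0276, -1.0397)

c_1 = (1, -4, -4, 3); ‖c_1‖ = 6.4807, so e_1 = (0.1543, -0.6172, -0.6172, 0.4629).
e_1·c_2 = 0.1543·(-3) + (-0.6172)·(-1) + (-0.6172)·(-3) + 0.4629·(-3) = 0.6172.
u_2 = c_2 − 0.6172·e_1 = (-3.0952, -0.6190, -2.6190, -3.2857).
‖u_2‖ = 5.2554, so e_2 = (-0.5890, -0.1178, -0.4984, -0.6252).
Qᵀb = (-0.4629, -5.4638).
Back-substitute: x_2 = -5.4638/5.2554 = -1.0397.
x_1 = (-0.4629 − 0.6172·(-1.0397))/6.4807 = 0.0276.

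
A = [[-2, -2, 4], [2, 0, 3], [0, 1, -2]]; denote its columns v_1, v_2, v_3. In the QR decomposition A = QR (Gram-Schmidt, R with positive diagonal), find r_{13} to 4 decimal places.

r_{13} = -0.7071

v_1 = (-2, 2, 0); ‖v_1‖ = 2.8284, so q_1 = (-0.7071, 0.7071, 0.0000).
r_{13} = q_1·v_3 = -0.7071.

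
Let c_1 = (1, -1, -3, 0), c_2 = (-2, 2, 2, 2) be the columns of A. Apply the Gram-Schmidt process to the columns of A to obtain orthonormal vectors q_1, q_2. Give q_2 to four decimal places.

c_1 = (1, -1, -3, 0); ‖c_1‖ = 3.3166, so q_1 = (0.3015, -0.3015, -0.9045, 0.0000).
q_1·c_2 = 0.3015·(-2) + (-0.3015)·2 + (-0.9045)·2 + 0.0000·2 = -3.0151.
u_2 = c_2 + 3.0151·q_1 = (-1.0909, 1.0909, -0.7273, 2.0000).
‖u_2‖ = 2.6285, so q_2 = (-0.4150, 0.4150, -0.2767, 0.7609).

q_2 = (-0.4150, 0.4150, -0.2767, 0.7609)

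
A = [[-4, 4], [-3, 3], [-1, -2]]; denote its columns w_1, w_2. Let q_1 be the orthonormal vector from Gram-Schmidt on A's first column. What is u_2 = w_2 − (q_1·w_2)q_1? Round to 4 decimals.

u_2 = (0.4615, 0.3462, -2.8846)

w_1 = (-4, -3, -1); ‖w_1‖ = 5.0990, so q_1 = (-0.7845, -0.5883, -0.1961).
q_1·w_2 = (-0.7845)·4 + (-0.5883)·3 + (-0.1961)·(-2) = -4.5107.
u_2 = w_2 + 4.5107·q_1 = (0.4615, 0.3462, -2.8846).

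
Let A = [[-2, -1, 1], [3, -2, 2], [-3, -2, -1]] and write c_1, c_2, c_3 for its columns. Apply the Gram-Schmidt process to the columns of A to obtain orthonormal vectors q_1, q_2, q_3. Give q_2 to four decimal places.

c_1 = (-2, 3, -3); ‖c_1‖ = 4.6904, so q_1 = (-0.4264, 0.6396, -0.6396).
q_1·c_2 = (-0.4264)·(-1) + 0.6396·(-2) + (-0.6396)·(-2) = 0.4264.
u_2 = c_2 − 0.4264·q_1 = (-0.8182, -2.2727, -1.7273).
‖u_2‖ = 2.9695, so q_2 = (-0.2755, -0.7653, -0.5817).

q_2 = (-0.2755, -0.7653, -0.5817)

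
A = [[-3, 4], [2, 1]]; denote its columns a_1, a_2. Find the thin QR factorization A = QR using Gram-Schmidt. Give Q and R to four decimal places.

a_1 = (-3, 2); ‖a_1‖ = 3.6056, so e_1 = (-0.8321, 0.5547).
e_1·a_2 = (-0.8321)·4 + 0.5547·1 = -2.7735.
u_2 = a_2 + 2.7735·e_1 = (1.6923, 2.5385).
‖u_2‖ = 3.0509, so e_2 = (0.5547, 0.8321).

Q = [[-0.8321, 0.5547], [0.5547, 0.8321]], R = [[3.6056, -2.7735], [0.0000, 3.0509]]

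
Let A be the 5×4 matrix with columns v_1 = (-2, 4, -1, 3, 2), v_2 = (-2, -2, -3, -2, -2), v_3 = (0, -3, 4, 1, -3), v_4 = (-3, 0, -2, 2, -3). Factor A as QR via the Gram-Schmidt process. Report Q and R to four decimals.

v_1 = (-2, 4, -1, 3, 2); ‖v_1‖ = 5.8310, so e_1 = (-0.3430, 0.6860, -0.1715, 0.5145, 0.3430).
e_1·v_2 = (-0.3430)·(-2) + 0.6860·(-2) + (-0.1715)·(-3) + 0.5145·(-2) + 0.3430·(-2) = -1.8865.
u_2 = v_2 + 1.8865·e_1 = (-2.6471, -0.7059, -3.3235, -1.0294, -1.3529).
‖u_2‖ = 4.6305, so e_2 = (-0.5717, -0.1524, -0.7178, -0.2223, -0.2922).
e_1·v_3 = (-0.3430)·0 + 0.6860·(-3) + (-0.1715)·4 + 0.5145·1 + 0.3430·(-3) = -3.2585; e_2·v_3 = (-0.5717)·0 + (-0.1524)·(-3) + (-0.7178)·4 + (-0.2223)·1 + (-0.2922)·(-3) = -1.7594.
u_3 = v_3 + 3.2585·e_1 + 1.7594·e_2 = (-2.1235, -1.0329, 2.1783, 2.2853, -2.3964).
‖u_3‖ = 4.6138, so e_3 = (-0.4602, -0.2239, 0.4721, 0.4953, -0.5194).
e_1·v_4 = (-0.3430)·(-3) + 0.6860·0 + (-0.1715)·(-2) + 0.5145·2 + 0.3430·(-3) = 1.3720; e_2·v_4 = (-0.5717)·(-3) + (-0.1524)·0 + (-0.7178)·(-2) + (-0.2223)·2 + (-0.2922)·(-3) = 3.5824; e_3·v_4 = (-0.4602)·(-3) + (-0.2239)·0 + 0.4721·(-2) + 0.4953·2 + (-0.5194)·(-3) = 2.9854.
u_4 = v_4 − 1.3720·e_1 − 3.5824·e_2 − 2.9854·e_3 = (0.8925, 0.2733, -0.6029, 0.6118, -0.8732).
‖u_4‖ = 1.5400, so e_4 = (0.5795, 0.1775, -0.3915, 0.3973, -0.5670).

Q = [[-0.3430, -0.5717, -0.4602, 0.5795], [0.6860, -0.1524, -0.2239, 0.1775], [-0.1715, -0.7178, 0.4721, -0.3915], [0.5145, -0.2223, 0.4953, 0.3973], [0.3430, -0.2922, -0.5194, -0.5670]], R = [[5.8310, -1.8865, -3.2585, 1.3720], [0.0000, 4.6305, -1.7594, 3.5824], [0.0000, 0.0000, 4.6138, 2.9854], [0.0000, 0.0000, 0.0000, 1.5400]]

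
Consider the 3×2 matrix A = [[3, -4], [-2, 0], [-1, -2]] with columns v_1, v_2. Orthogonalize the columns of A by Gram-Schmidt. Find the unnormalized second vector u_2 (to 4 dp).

v_1 = (3, -2, -1); ‖v_1‖ = 3.7417, so q_1 = (0.8018, -0.5345, -0.2673).
q_1·v_2 = 0.8018·(-4) + (-0.5345)·0 + (-0.2673)·(-2) = -2.6726.
u_2 = v_2 + 2.6726·q_1 = (-1.8571, -1.4286, -2.7143).

u_2 = (-1.8571, -1.4286, -2.7143)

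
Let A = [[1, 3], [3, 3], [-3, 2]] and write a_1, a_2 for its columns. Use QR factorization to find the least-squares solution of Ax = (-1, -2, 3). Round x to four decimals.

a_1 = (1, 3, -3); ‖a_1‖ = 4.3589, so e_1 = (0.2294, 0.6882, -0.6882).
e_1·a_2 = 0.2294·3 + 0.6882·3 + (-0.6882)·2 = 1.3765.
u_2 = a_2 − 1.3765·e_1 = (2.6842, 2.0526, 2.9474).
‖u_2‖ = 4.4839, so e_2 = (0.5986, 0.4578, 0.6573).
Qᵀb = (-3.6707, 0.4578).
Back-substitute: x_2 = 0.4578/4.4839 = 0.1021.
x_1 = (-3.6707 − 1.3765·0.1021)/4.3589 = -0.8743.

x = (-0.8743, 0.1021)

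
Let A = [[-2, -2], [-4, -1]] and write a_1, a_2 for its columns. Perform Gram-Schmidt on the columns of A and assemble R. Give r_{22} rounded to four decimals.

a_1 = (-2, -4); ‖a_1‖ = 4.4721, so e_1 = (-0.4472, -0.8944).
e_1·a_2 = (-0.4472)·(-2) + (-0.8944)·(-1) = 1.7889.
u_2 = a_2 − 1.7889·e_1 = (-1.2000, 0.6000).
r_{22} = ‖u_2‖ = 1.3416.

r_{22} = 1.3416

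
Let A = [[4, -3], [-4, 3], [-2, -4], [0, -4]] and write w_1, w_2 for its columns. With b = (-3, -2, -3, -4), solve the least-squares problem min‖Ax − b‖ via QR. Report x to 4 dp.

q_1 = w_1/‖w_1‖ = (4, -4, -2, 0)/6.0000 = (0.6667, -0.6667, -0.3333, 0.0000).
r_{12} = q_1·w_2 = -2.6667.
u_2 = w_2 + 2.6667·q_1 = (-1.2222, 1.2222, -4.8889, -4.0000).
‖u_2‖ = 6.5490, so q_2 = (-0.1866, 0.1866, -0.7465, -0.6108).
Qᵀb = (0.3333, 4.8693).
Back-substitute: x_2 = 4.8693/6.5490 = 0.7435.
x_1 = (0.3333 + 2.6667·0.7435)/6.0000 = 0.3860.

x = (0.3860, 0.7435)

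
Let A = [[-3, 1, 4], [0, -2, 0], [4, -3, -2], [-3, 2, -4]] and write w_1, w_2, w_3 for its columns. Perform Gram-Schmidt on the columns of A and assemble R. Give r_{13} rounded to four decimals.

e_1 = w_1/‖w_1‖ = (-3, 0, 4, -3)/5.8310 = (-0.5145, 0.0000, 0.6860, -0.5145).
r_{13} = e_1·w_3 = -1.3720.

r_{13} = -1.3720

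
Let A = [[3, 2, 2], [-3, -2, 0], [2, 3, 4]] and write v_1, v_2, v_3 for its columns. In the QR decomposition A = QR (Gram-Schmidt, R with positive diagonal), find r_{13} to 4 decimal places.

v_1 = (3, -3, 2); ‖v_1‖ = 4.6904, so e_1 = (0.6396, -0.6396, 0.4264).
r_{13} = e_1·v_3 = 2.9848.

r_{13} = 2.9848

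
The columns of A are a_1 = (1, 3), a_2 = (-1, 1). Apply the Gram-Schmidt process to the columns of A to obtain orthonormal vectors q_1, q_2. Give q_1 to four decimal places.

q_1 = (0.3162, 0.9487)

a_1 = (1, 3); ‖a_1‖ = 3.1623, so q_1 = (0.3162, 0.9487).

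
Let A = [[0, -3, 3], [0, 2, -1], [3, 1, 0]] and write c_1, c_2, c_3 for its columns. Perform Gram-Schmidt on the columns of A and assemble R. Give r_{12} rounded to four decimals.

c_1 = (0, 0, 3); ‖c_1‖ = 3.0000, so q_1 = (0.0000, 0.0000, 1.0000).
r_{12} = q_1·c_2 = 1.0000.

r_{12} = 1.0000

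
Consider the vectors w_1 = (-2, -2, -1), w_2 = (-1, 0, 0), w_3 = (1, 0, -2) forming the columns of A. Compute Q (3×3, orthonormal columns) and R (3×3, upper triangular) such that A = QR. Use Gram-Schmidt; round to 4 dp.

w_1 = (-2, -2, -1); ‖w_1‖ = 3.0000, so e_1 = (-0.6667, -0.6667, -0.3333).
e_1·w_2 = (-0.6667)·(-1) + (-0.6667)·0 + (-0.3333)·0 = 0.6667.
u_2 = w_2 − 0.6667·e_1 = (-0.5556, 0.4444, 0.2222).
‖u_2‖ = 0.7454, so e_2 = (-0.7454, 0.5963, 0.2981).
e_1·w_3 = (-0.6667)·1 + (-0.6667)·0 + (-0.3333)·(-2) = 0.0000; e_2·w_3 = (-0.7454)·1 + 0.5963·0 + 0.2981·(-2) = -1.3416.
u_3 = w_3 + 0.0000·e_1 + 1.3416·e_2 = (0.0000, 0.8000, -1.6000).
‖u_3‖ = 1.7889, so e_3 = (0.0000, 0.4472, -0.8944).

Q = [[-0.6667, -0.7454, 0.0000], [-0.6667, 0.5963, 0.4472], [-0.3333, 0.2981, -0.8944]], R = [[3.0000, 0.6667, 0.0000], [0.0000, 0.7454, -1.3416], [0.0000, 0.0000, 1.7889]]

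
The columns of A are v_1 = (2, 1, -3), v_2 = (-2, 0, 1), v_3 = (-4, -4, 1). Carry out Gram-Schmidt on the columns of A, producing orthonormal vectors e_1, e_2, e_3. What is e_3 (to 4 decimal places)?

e_1 = v_1/‖v_1‖ = (2, 1, -3)/3.7417 = (0.5345, 0.2673, -0.8018).
r_{12} = e_1·v_2 = -1.8708.
u_2 = v_2 + 1.8708·e_1 = (-1.0000, 0.5000, -0.5000).
‖u_2‖ = 1.2247, so e_2 = (-0.8165, 0.4082, -0.4082).
r_{13} = e_1·v_3 = -4.0089; r_{23} = e_2·v_3 = 1.2247.
u_3 = v_3 + 4.0089·e_1 − 1.2247·e_2 = (-0.8571, -3.4286, -1.7143).
‖u_3‖ = 3.9279, so e_3 = (-0.2182, -0.8729, -0.4364).

e_3 = (-0.2182, -0.8729, -0.4364)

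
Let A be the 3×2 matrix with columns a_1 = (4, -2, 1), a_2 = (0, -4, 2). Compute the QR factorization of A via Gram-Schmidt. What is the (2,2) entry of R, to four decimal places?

r_{22} = 3.9036

e_1 = a_1/‖a_1‖ = (4, -2, 1)/4.5826 = (0.8729, -0.4364, 0.2182).
r_{12} = e_1·a_2 = 2.1822.
u_2 = a_2 − 2.1822·e_1 = (-1.9048, -3.0476, 1.5238).
r_{22} = ‖u_2‖ = 3.9036.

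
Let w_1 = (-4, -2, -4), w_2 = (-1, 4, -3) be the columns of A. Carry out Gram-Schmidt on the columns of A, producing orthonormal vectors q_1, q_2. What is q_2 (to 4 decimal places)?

q_2 = (-0.0226, 0.9030, -0.4289)

w_1 = (-4, -2, -4); ‖w_1‖ = 6.0000, so q_1 = (-0.6667, -0.3333, -0.6667).
q_1·w_2 = (-0.6667)·(-1) + (-0.3333)·4 + (-0.6667)·(-3) = 1.3333.
u_2 = w_2 − 1.3333·q_1 = (-0.1111, 4.4444, -2.1111).
‖u_2‖ = 4.9216, so q_2 = (-0.0226, 0.9030, -0.4289).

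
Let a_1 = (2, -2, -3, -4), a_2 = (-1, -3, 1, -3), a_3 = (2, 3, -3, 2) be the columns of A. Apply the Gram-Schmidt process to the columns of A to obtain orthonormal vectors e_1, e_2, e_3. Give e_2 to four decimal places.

e_2 = (-0.4635, -0.5735, 0.5656, -0.3692)

a_1 = (2, -2, -3, -4); ‖a_1‖ = 5.7446, so e_1 = (0.3482, -0.3482, -0.5222, -0.6963).
e_1·a_2 = 0.3482·(-1) + (-0.3482)·(-3) + (-0.5222)·1 + (-0.6963)·(-3) = 2.2630.
u_2 = a_2 − 2.2630·e_1 = (-1.7879, -2.2121, 2.1818, -1.4242).
‖u_2‖ = 3.8573, so e_2 = (-0.4635, -0.5735, 0.5656, -0.3692).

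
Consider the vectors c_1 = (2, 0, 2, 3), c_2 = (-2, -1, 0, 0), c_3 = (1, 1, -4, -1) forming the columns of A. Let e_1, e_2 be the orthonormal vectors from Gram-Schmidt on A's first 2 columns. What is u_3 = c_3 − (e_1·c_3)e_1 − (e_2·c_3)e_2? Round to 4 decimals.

u_3 = (0.1304, -0.2609, -2.3478, 1.4783)

c_1 = (2, 0, 2, 3); ‖c_1‖ = 4.1231, so e_1 = (0.4851, 0.0000, 0.4851, 0.7276).
e_1·c_2 = 0.4851·(-2) + 0.0000·(-1) + 0.4851·0 + 0.7276·0 = -0.9701.
u_2 = c_2 + 0.9701·e_1 = (-1.5294, -1.0000, 0.4706, 0.7059).
‖u_2‖ = 2.0147, so e_2 = (-0.7591, -0.4964, 0.2336, 0.3504).
e_1·c_3 = 0.4851·1 + 0.0000·1 + 0.4851·(-4) + 0.7276·(-1) = -2.1828; e_2·c_3 = (-0.7591)·1 + (-0.4964)·1 + 0.2336·(-4) + 0.3504·(-1) = -2.5402.
u_3 = c_3 + 2.1828·e_1 + 2.5402·e_2 = (0.1304, -0.2609, -2.3478, 1.4783).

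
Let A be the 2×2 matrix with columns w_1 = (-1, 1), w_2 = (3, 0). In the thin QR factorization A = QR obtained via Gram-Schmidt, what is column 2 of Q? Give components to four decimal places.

e_1 = w_1/‖w_1‖ = (-1, 1)/1.4142 = (-0.7071, 0.7071).
r_{12} = e_1·w_2 = -2.1213.
u_2 = w_2 + 2.1213·e_1 = (1.5000, 1.5000).
‖u_2‖ = 2.1213, so e_2 = (0.7071, 0.7071).

e_2 = (0.7071, 0.7071)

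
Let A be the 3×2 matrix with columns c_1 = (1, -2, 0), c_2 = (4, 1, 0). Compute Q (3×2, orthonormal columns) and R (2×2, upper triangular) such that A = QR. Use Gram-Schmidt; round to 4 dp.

Q = [[0.4472, 0.8944], [-0.8944, 0.4472], [0.0000, 0.0000]], R = [[2.2361, 0.8944], [0.0000, 4.0249]]

q_1 = c_1/‖c_1‖ = (1, -2, 0)/2.2361 = (0.4472, -0.8944, 0.0000).
r_{12} = q_1·c_2 = 0.8944.
u_2 = c_2 − 0.8944·q_1 = (3.6000, 1.8000, 0.0000).
‖u_2‖ = 4.0249, so q_2 = (0.8944, 0.4472, 0.0000).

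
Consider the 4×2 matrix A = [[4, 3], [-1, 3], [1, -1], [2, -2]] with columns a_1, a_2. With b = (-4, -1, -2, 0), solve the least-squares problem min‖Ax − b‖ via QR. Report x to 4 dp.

x = (-0.6918, -0.4449)

a_1 = (4, -1, 1, 2); ‖a_1‖ = 4.6904, so e_1 = (0.8528, -0.2132, 0.2132, 0.4264).
e_1·a_2 = 0.8528·3 + (-0.2132)·3 + 0.2132·(-1) + 0.4264·(-2) = 0.8528.
u_2 = a_2 − 0.8528·e_1 = (2.2727, 3.1818, -1.1818, -2.3636).
‖u_2‖ = 4.7194, so e_2 = (0.4816, 0.6742, -0.2504, -0.5008).
Qᵀb = (-3.6244, -2.0997).
Back-substitute: x_2 = -2.0997/4.7194 = -0.4449.
x_1 = (-3.6244 − 0.8528·(-0.4449))/4.6904 = -0.6918.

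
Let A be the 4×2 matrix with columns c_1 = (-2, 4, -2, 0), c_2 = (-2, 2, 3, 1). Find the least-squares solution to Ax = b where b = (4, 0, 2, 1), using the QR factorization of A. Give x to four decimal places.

c_1 = (-2, 4, -2, 0); ‖c_1‖ = 4.8990, so q_1 = (-0.4082, 0.8165, -0.4082, 0.0000).
q_1·c_2 = (-0.4082)·(-2) + 0.8165·2 + (-0.4082)·3 + 0.0000·1 = 1.2247.
u_2 = c_2 − 1.2247·q_1 = (-1.5000, 1.0000, 3.5000, 1.0000).
‖u_2‖ = 4.0620, so q_2 = (-0.3693, 0.2462, 0.8616, 0.2462).
Qᵀb = (-2.4495, 0.4924).
Back-substitute: x_2 = 0.4924/4.0620 = 0.1212.
x_1 = (-2.4495 − 1.2247·0.1212)/4.8990 = -0.5303.

x = (-0.5303, 0.1212)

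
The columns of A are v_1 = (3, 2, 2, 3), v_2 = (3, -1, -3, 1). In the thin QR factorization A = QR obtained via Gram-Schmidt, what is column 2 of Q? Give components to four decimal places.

v_1 = (3, 2, 2, 3); ‖v_1‖ = 5.0990, so e_1 = (0.5883, 0.3922, 0.3922, 0.5883).
e_1·v_2 = 0.5883·3 + 0.3922·(-1) + 0.3922·(-3) + 0.5883·1 = 0.7845.
u_2 = v_2 − 0.7845·e_1 = (2.5385, -1.3077, -3.3077, 0.5385).
‖u_2‖ = 4.4028, so e_2 = (0.5766, -0.2970, -0.7513, 0.1223).

e_2 = (0.5766, -0.2970, -0.7513, 0.1223)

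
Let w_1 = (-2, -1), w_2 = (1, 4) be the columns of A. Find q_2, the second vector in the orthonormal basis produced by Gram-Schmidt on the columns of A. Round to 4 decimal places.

q_2 = (-0.4472, 0.8944)

w_1 = (-2, -1); ‖w_1‖ = 2.2361, so q_1 = (-0.8944, -0.4472).
q_1·w_2 = (-0.8944)·1 + (-0.4472)·4 = -2.6833.
u_2 = w_2 + 2.6833·q_1 = (-1.4000, 2.8000).
‖u_2‖ = 3.1305, so q_2 = (-0.4472, 0.8944).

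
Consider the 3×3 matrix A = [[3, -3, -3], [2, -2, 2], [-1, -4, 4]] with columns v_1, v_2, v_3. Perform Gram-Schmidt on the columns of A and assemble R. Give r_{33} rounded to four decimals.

v_1 = (3, 2, -1); ‖v_1‖ = 3.7417, so e_1 = (0.8018, 0.5345, -0.2673).
e_1·v_2 = 0.8018·(-3) + 0.5345·(-2) + (-0.2673)·(-4) = -2.4054.
u_2 = v_2 + 2.4054·e_1 = (-1.0714, -0.7143, -4.6429).
‖u_2‖ = 4.8181, so e_2 = (-0.2224, -0.1482, -0.9636).
e_1·v_3 = 0.8018·(-3) + 0.5345·2 + (-0.2673)·4 = -2.4054; e_2·v_3 = (-0.2224)·(-3) + (-0.1482)·2 + (-0.9636)·4 = -3.4839.
u_3 = v_3 + 2.4054·e_1 + 3.4839·e_2 = (-1.8462, 2.7692, 0.0000).
r_{33} = ‖u_3‖ = 3.3282.

r_{33} = 3.3282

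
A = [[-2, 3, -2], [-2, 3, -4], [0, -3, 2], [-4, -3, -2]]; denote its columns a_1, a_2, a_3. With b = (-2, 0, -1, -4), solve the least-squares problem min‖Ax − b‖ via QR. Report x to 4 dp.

a_1 = (-2, -2, 0, -4); ‖a_1‖ = 4.8990, so q_1 = (-0.4082, -0.4082, 0.0000, -0.8165).
q_1·a_2 = (-0.4082)·3 + (-0.4082)·3 + 0.0000·(-3) + (-0.8165)·(-3) = 0.0000.
u_2 = a_2 − 0.0000·q_1 = (3.0000, 3.0000, -3.0000, -3.0000).
‖u_2‖ = 6.0000, so q_2 = (0.5000, 0.5000, -0.5000, -0.5000).
q_1·a_3 = (-0.4082)·(-2) + (-0.4082)·(-4) + 0.0000·2 + (-0.8165)·(-2) = 4.0825; q_2·a_3 = 0.5000·(-2) + 0.5000·(-4) + (-0.5000)·2 + (-0.5000)·(-2) = -3.0000.
u_3 = a_3 − 4.0825·q_1 + 3.0000·q_2 = (1.1667, -0.8333, 0.5000, -0.1667).
‖u_3‖ = 1.5275, so q_3 = (0.7638, -0.5455, 0.3273, -0.1091).
Qᵀb = (4.0825, 1.5000, -1.4184).
Back-substitute: x_3 = -1.4184/1.5275 = -0.9286.
x_2 = (1.5000 + 3.0000·(-0.9286))/6.0000 = -0.2143.
x_1 = (4.0825 − 0.0000·(-0.2143) − 4.0825·(-0.9286))/4.8990 = 1.6071.

x = (1.6071, -0.2143, -0.9286)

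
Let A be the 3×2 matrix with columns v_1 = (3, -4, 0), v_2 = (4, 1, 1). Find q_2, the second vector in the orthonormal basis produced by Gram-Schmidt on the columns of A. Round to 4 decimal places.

q_2 = (0.7737, 0.5802, 0.2545)

q_1 = v_1/‖v_1‖ = (3, -4, 0)/5.0000 = (0.6000, -0.8000, 0.0000).
r_{12} = q_1·v_2 = 1.6000.
u_2 = v_2 − 1.6000·q_1 = (3.0400, 2.2800, 1.0000).
‖u_2‖ = 3.9294, so q_2 = (0.7737, 0.5802, 0.2545).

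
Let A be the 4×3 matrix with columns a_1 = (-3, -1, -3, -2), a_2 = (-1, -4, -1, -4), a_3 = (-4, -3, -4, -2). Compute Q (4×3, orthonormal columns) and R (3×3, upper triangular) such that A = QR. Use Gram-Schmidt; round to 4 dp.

Q = [[-0.6255, 0.3020, -0.1322], [-0.2085, -0.7210, -0.6608], [-0.6255, 0.3020, -0.1322], [-0.4170, -0.5456, 0.7269]], R = [[4.7958, 3.7533, 6.4639], [0.0000, 4.4624, 0.8379], [0.0000, 0.0000, 1.5860]]

a_1 = (-3, -1, -3, -2); ‖a_1‖ = 4.7958, so e_1 = (-0.6255, -0.2085, -0.6255, -0.4170).
e_1·a_2 = (-0.6255)·(-1) + (-0.2085)·(-4) + (-0.6255)·(-1) + (-0.4170)·(-4) = 3.7533.
u_2 = a_2 − 3.7533·e_1 = (1.3478, -3.2174, 1.3478, -2.4348).
‖u_2‖ = 4.4624, so e_2 = (0.3020, -0.7210, 0.3020, -0.5456).
e_1·a_3 = (-0.6255)·(-4) + (-0.2085)·(-3) + (-0.6255)·(-4) + (-0.4170)·(-2) = 6.4639; e_2·a_3 = 0.3020·(-4) + (-0.7210)·(-3) + 0.3020·(-4) + (-0.5456)·(-2) = 0.8379.
u_3 = a_3 − 6.4639·e_1 − 0.8379·e_2 = (-0.2096, -1.0480, -0.2096, 1.1528).
‖u_3‖ = 1.5860, so e_3 = (-0.1322, -0.6608, -0.1322, 0.7269).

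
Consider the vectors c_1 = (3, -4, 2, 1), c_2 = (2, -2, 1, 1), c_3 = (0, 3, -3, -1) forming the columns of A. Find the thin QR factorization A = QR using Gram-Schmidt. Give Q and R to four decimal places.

c_1 = (3, -4, 2, 1); ‖c_1‖ = 5.4772, so q_1 = (0.5477, -0.7303, 0.3651, 0.1826).
q_1·c_2 = 0.5477·2 + (-0.7303)·(-2) + 0.3651·1 + 0.1826·1 = 3.1038.
u_2 = c_2 − 3.1038·q_1 = (0.3000, 0.2667, -0.1333, 0.4333).
‖u_2‖ = 0.6055, so q_2 = (0.4954, 0.4404, -0.2202, 0.7156).
q_1·c_3 = 0.5477·0 + (-0.7303)·3 + 0.3651·(-3) + 0.1826·(-1) = -3.4689; q_2·c_3 = 0.4954·0 + 0.4404·3 + (-0.2202)·(-3) + 0.7156·(-1) = 1.2661.
u_3 = c_3 + 3.4689·q_1 − 1.2661·q_2 = (1.2727, -0.0909, -1.4545, -1.2727).
‖u_3‖ = 2.3160, so q_3 = (0.5495, -0.0393, -0.6281, -0.5495).

Q = [[0.5477, 0.4954, 0.5495], [-0.7303, 0.4404, -0.0393], [0.3651, -0.2202, -0.6281], [0.1826, 0.7156, -0.5495]], R = [[5.4772, 3.1038, -3.4689], [0.0000, 0.6055, 1.2661], [0.0000, 0.0000, 2.3160]]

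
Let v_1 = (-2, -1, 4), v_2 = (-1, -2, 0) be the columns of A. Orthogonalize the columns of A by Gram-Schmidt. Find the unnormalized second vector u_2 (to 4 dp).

v_1 = (-2, -1, 4); ‖v_1‖ = 4.5826, so e_1 = (-0.4364, -0.2182, 0.8729).
e_1·v_2 = (-0.4364)·(-1) + (-0.2182)·(-2) + 0.8729·0 = 0.8729.
u_2 = v_2 − 0.8729·e_1 = (-0.6190, -1.8095, -0.7619).

u_2 = (-0.6190, -1.8095, -0.7619)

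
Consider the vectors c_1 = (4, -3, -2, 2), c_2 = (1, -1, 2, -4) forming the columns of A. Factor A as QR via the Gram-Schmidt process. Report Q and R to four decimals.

Q = [[0.6963, 0.3485], [-0.5222, -0.3156], [-0.3482, 0.3682], [0.3482, -0.8021]], R = [[5.7446, -0.8704], [0.0000, 4.6090]]

e_1 = c_1/‖c_1‖ = (4, -3, -2, 2)/5.7446 = (0.6963, -0.5222, -0.3482, 0.3482).
r_{12} = e_1·c_2 = -0.8704.
u_2 = c_2 + 0.8704·e_1 = (1.6061, -1.4545, 1.6970, -3.6970).
‖u_2‖ = 4.6090, so e_2 = (0.3485, -0.3156, 0.3682, -0.8021).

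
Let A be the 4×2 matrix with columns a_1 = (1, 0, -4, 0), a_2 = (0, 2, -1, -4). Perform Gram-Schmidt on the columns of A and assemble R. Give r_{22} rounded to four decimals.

a_1 = (1, 0, -4, 0); ‖a_1‖ = 4.1231, so e_1 = (0.2425, 0.0000, -0.9701, 0.0000).
e_1·a_2 = 0.2425·0 + 0.0000·2 + (-0.9701)·(-1) + 0.0000·(-4) = 0.9701.
u_2 = a_2 − 0.9701·e_1 = (-0.2353, 2.0000, -0.0588, -4.0000).
r_{22} = ‖u_2‖ = 4.4787.

r_{22} = 4.4787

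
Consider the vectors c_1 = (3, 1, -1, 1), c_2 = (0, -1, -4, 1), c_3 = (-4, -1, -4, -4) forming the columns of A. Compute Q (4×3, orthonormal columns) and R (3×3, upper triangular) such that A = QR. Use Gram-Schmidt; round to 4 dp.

c_1 = (3, 1, -1, 1); ‖c_1‖ = 3.4641, so e_1 = (0.8660, 0.2887, -0.2887, 0.2887).
e_1·c_2 = 0.8660·0 + 0.2887·(-1) + (-0.2887)·(-4) + 0.2887·1 = 1.1547.
u_2 = c_2 − 1.1547·e_1 = (-1.0000, -1.3333, -3.6667, 0.6667).
‖u_2‖ = 4.0825, so e_2 = (-0.2449, -0.3266, -0.8981, 0.1633).
e_1·c_3 = 0.8660·(-4) + 0.2887·(-1) + (-0.2887)·(-4) + 0.2887·(-4) = -3.7528; e_2·c_3 = (-0.2449)·(-4) + (-0.3266)·(-1) + (-0.8981)·(-4) + 0.1633·(-4) = 4.2458.
u_3 = c_3 + 3.7528·e_1 − 4.2458·e_2 = (0.2900, 1.4700, -1.2700, -3.6100).
‖u_3‖ = 4.1097, so e_3 = (0.0706, 0.3577, -0.3090, -0.8784).

Q = [[0.8660, -0.2449, 0.0706], [0.2887, -0.3266, 0.3577], [-0.2887, -0.8981, -0.3090], [0.2887, 0.1633, -0.8784]], R = [[3.4641, 1.1547, -3.7528], [0.0000, 4.0825, 4.2458], [0.0000, 0.0000, 4.1097]]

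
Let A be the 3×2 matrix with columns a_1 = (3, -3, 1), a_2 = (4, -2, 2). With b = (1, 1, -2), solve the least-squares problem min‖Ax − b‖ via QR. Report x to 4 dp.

e_1 = a_1/‖a_1‖ = (3, -3, 1)/4.3589 = (0.6882, -0.6882, 0.2294).
r_{12} = e_1·a_2 = 4.5883.
u_2 = a_2 − 4.5883·e_1 = (0.8421, 1.1579, 0.9474).
‖u_2‖ = 1.7168, so e_2 = (0.4905, 0.6745, 0.5518).
Qᵀb = (-0.4588, 0.0613).
Back-substitute: x_2 = 0.0613/1.7168 = 0.0357.
x_1 = (-0.4588 − 4.5883·0.0357)/4.3589 = -0.1429.

x = (-0.1429, 0.0357)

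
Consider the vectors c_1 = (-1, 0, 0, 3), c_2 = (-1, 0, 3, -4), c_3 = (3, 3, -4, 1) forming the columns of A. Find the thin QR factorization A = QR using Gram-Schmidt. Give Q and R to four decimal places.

q_1 = c_1/‖c_1‖ = (-1, 0, 0, 3)/3.1623 = (-0.3162, 0.0000, 0.0000, 0.9487).
r_{12} = q_1·c_2 = -3.4785.
u_2 = c_2 + 3.4785·q_1 = (-2.1000, 0.0000, 3.0000, -0.7000).
‖u_2‖ = 3.7283, so q_2 = (-0.5633, 0.0000, 0.8047, -0.1878).
r_{13} = q_1·c_3 = 0.0000; r_{23} = q_2·c_3 = -5.0962.
u_3 = c_3 + 0.0000·q_1 + 5.0962·q_2 = (0.1295, 3.0000, 0.1007, 0.0432).
‖u_3‖ = 3.0048, so q_3 = (0.0431, 0.9984, 0.0335, 0.0144).

Q = [[-0.3162, -0.5633, 0.0431], [0.0000, 0.0000, 0.9984], [0.0000, 0.8047, 0.0335], [0.9487, -0.1878, 0.0144]], R = [[3.1623, -3.4785, 0.0000], [0.0000, 3.7283, -5.0962], [0.0000, 0.0000, 3.0048]]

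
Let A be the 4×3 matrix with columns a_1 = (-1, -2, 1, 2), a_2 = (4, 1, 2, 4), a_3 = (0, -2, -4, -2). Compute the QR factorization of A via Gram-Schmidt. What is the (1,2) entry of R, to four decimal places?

r_{12} = 1.2649

a_1 = (-1, -2, 1, 2); ‖a_1‖ = 3.1623, so e_1 = (-0.3162, -0.6325, 0.3162, 0.6325).
r_{12} = e_1·a_2 = 1.2649.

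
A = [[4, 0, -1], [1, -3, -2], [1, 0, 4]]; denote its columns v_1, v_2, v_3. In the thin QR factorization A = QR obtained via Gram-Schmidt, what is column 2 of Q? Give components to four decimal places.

q_2 = (0.2287, -0.9718, 0.0572)

v_1 = (4, 1, 1); ‖v_1‖ = 4.2426, so q_1 = (0.9428, 0.2357, 0.2357).
q_1·v_2 = 0.9428·0 + 0.2357·(-3) + 0.2357·0 = -0.7071.
u_2 = v_2 + 0.7071·q_1 = (0.6667, -2.8333, 0.1667).
‖u_2‖ = 2.9155, so q_2 = (0.2287, -0.9718, 0.0572).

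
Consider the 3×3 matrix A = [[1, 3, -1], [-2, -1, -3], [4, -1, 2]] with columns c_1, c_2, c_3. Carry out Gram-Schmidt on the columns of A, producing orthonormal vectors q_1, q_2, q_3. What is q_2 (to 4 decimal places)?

q_2 = (0.8921, -0.2734, -0.3597)

q_1 = c_1/‖c_1‖ = (1, -2, 4)/4.5826 = (0.2182, -0.4364, 0.8729).
r_{12} = q_1·c_2 = 0.2182.
u_2 = c_2 − 0.2182·q_1 = (2.9524, -0.9048, -1.1905).
‖u_2‖ = 3.3094, so q_2 = (0.8921, -0.2734, -0.3597).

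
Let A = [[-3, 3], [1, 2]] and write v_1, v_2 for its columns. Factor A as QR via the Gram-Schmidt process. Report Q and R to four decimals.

v_1 = (-3, 1); ‖v_1‖ = 3.1623, so e_1 = (-0.9487, 0.3162).
e_1·v_2 = (-0.9487)·3 + 0.3162·2 = -2.2136.
u_2 = v_2 + 2.2136·e_1 = (0.9000, 2.7000).
‖u_2‖ = 2.8460, so e_2 = (0.3162, 0.9487).

Q = [[-0.9487, 0.3162], [0.3162, 0.9487]], R = [[3.1623, -2.2136], [0.0000, 2.8460]]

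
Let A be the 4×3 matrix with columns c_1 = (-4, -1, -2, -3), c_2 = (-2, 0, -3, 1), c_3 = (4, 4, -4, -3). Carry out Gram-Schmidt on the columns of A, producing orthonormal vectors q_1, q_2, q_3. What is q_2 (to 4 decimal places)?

q_1 = c_1/‖c_1‖ = (-4, -1, -2, -3)/5.4772 = (-0.7303, -0.1826, -0.3651, -0.5477).
r_{12} = q_1·c_2 = 2.0083.
u_2 = c_2 − 2.0083·q_1 = (-0.5333, 0.3667, -2.2667, 2.1000).
‖u_2‖ = 3.1570, so q_2 = (-0.1689, 0.1161, -0.7180, 0.6652).

q_2 = (-0.1689, 0.1161, -0.7180, 0.6652)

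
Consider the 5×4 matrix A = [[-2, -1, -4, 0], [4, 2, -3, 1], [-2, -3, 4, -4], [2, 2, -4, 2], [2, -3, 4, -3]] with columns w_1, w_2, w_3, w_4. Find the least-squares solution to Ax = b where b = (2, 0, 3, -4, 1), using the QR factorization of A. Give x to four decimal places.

w_1 = (-2, 4, -2, 2, 2); ‖w_1‖ = 5.6569, so e_1 = (-0.3536, 0.7071, -0.3536, 0.3536, 0.3536).
e_1·w_2 = (-0.3536)·(-1) + 0.7071·2 + (-0.3536)·(-3) + 0.3536·2 + 0.3536·(-3) = 2.4749.
u_2 = w_2 − 2.4749·e_1 = (-0.1250, 0.2500, -2.1250, 1.1250, -3.8750).
‖u_2‖ = 4.5689, so e_2 = (-0.0274, 0.0547, -0.4651, 0.2462, -0.8481).
e_1·w_3 = (-0.3536)·(-4) + 0.7071·(-3) + (-0.3536)·4 + 0.3536·(-4) + 0.3536·4 = -2.1213; e_2·w_3 = (-0.0274)·(-4) + 0.0547·(-3) + (-0.4651)·4 + 0.2462·(-4) + (-0.8481)·4 = -6.2925.
u_3 = w_3 + 2.1213·e_1 + 6.2925·e_2 = (-4.9222, -1.1557, 0.3234, -1.7006, -0.5868).
‖u_3‖ = 5.3763, so e_3 = (-0.9155, -0.2150, 0.0601, -0.3163, -0.1092).
e_1·w_4 = (-0.3536)·0 + 0.7071·1 + (-0.3536)·(-4) + 0.3536·2 + 0.3536·(-3) = 1.7678; e_2·w_4 = (-0.0274)·0 + 0.0547·1 + (-0.4651)·(-4) + 0.2462·2 + (-0.8481)·(-3) = 4.9519; e_3·w_4 = (-0.9155)·0 + (-0.2150)·1 + 0.0601·(-4) + (-0.3163)·2 + (-0.1092)·(-3) = -0.7607.
u_4 = w_4 − 1.7678·e_1 − 4.9519·e_2 + 0.7607·e_3 = (0.0640, -0.6845, -1.0261, -0.0849, 0.4918).
‖u_4‖ = 1.3321, so e_4 = (0.0481, -0.5138, -0.7703, -0.0638, 0.3692).
Qᵀb = (-2.8284, -3.2831, -0.4945, -1.5905).
Back-substitute: x_4 = -1.5905/1.3321 = -1.1939.
x_3 = (-0.4945 + 0.7607·(-1.1939))/5.3763 = -0.2609.
x_2 = (-3.2831 + 6.2925·(-0.2609) − 4.9519·(-1.1939))/4.5689 = 0.2161.
x_1 = (-2.8284 − 2.4749·0.2161 + 2.1213·(-0.2609) − 1.7678·(-1.1939))/5.6569 = -0.3193.

x = (-0.3193, 0.2161, -0.2609, -1.1939)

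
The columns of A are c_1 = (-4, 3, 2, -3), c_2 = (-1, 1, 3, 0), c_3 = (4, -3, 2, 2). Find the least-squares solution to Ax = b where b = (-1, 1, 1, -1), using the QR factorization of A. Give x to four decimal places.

x = (0.4014, -0.0093, 0.1160)

c_1 = (-4, 3, 2, -3); ‖c_1‖ = 6.1644, so q_1 = (-0.6489, 0.4867, 0.3244, -0.4867).
q_1·c_2 = (-0.6489)·(-1) + 0.4867·1 + 0.3244·3 + (-0.4867)·0 = 2.1089.
u_2 = c_2 − 2.1089·q_1 = (0.3684, -0.0263, 2.3158, 1.0263).
‖u_2‖ = 2.5598, so q_2 = (0.1439, -0.0103, 0.9047, 0.4009).
q_1·c_3 = (-0.6489)·4 + 0.4867·(-3) + 0.3244·2 + (-0.4867)·2 = -4.3800; q_2·c_3 = 0.1439·4 + (-0.0103)·(-3) + 0.9047·2 + 0.4009·2 = 3.2178.
u_3 = c_3 + 4.3800·q_1 − 3.2178·q_2 = (0.6948, -0.8353, 0.5100, -1.4217).
‖u_3‖ = 1.8606, so q_3 = (0.3734, -0.4490, 0.2741, -0.7641).
Qᵀb = (1.9467, 0.3495, 0.2158).
Back-substitute: x_3 = 0.2158/1.8606 = 0.1160.
x_2 = (0.3495 − 3.2178·0.1160)/2.5598 = -0.0093.
x_1 = (1.9467 − 2.1089·(-0.0093) + 4.3800·0.1160)/6.1644 = 0.4014.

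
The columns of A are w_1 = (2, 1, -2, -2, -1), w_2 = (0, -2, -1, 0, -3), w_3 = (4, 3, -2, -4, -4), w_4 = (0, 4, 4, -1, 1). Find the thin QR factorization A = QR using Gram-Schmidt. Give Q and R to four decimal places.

w_1 = (2, 1, -2, -2, -1); ‖w_1‖ = 3.7417, so e_1 = (0.5345, 0.2673, -0.5345, -0.5345, -0.2673).
e_1·w_2 = 0.5345·0 + 0.2673·(-2) + (-0.5345)·(-1) + (-0.5345)·0 + (-0.2673)·(-3) = 0.8018.
u_2 = w_2 − 0.8018·e_1 = (-0.4286, -2.2143, -0.5714, 0.4286, -2.7857).
‖u_2‖ = 3.6547, so e_2 = (-0.1173, -0.6059, -0.1564, 0.1173, -0.7622).
e_1·w_3 = 0.5345·4 + 0.2673·3 + (-0.5345)·(-2) + (-0.5345)·(-4) + (-0.2673)·(-4) = 7.2161; e_2·w_3 = (-0.1173)·4 + (-0.6059)·3 + (-0.1564)·(-2) + 0.1173·(-4) + (-0.7622)·(-4) = 0.6059.
u_3 = w_3 − 7.2161·e_1 − 0.6059·e_2 = (0.2139, 1.4385, 1.9519, -0.2139, -1.6096).
‖u_3‖ = 2.9260, so e_3 = (0.0731, 0.4916, 0.6671, -0.0731, -0.5501).
e_1·w_4 = 0.5345·0 + 0.2673·4 + (-0.5345)·4 + (-0.5345)·(-1) + (-0.2673)·1 = -0.8018; e_2·w_4 = (-0.1173)·0 + (-0.6059)·4 + (-0.1564)·4 + 0.1173·(-1) + (-0.7622)·1 = -3.9284; e_3·w_4 = 0.0731·0 + 0.4916·4 + 0.6671·4 + (-0.0731)·(-1) + (-0.5501)·1 = 4.1578.
u_4 = w_4 + 0.8018·e_1 + 3.9284·e_2 − 4.1578·e_3 = (-0.3360, -0.2099, 0.1836, -0.6640, 0.0787).
‖u_4‖ = 0.7986, so e_4 = (-0.4208, -0.2628, 0.2300, -0.8314, 0.0986).

Q = [[0.5345, -0.1173, 0.0731, -0.4208], [0.2673, -0.6059, 0.4916, -0.2628], [-0.5345, -0.1564, 0.6671, 0.2300], [-0.5345, 0.1173, -0.0731, -0.8314], [-0.2673, -0.7622, -0.5501, 0.0986]], R = [[3.7417, 0.8018, 7.2161, -0.8018], [0.0000, 3.6547, 0.6059, -3.9284], [0.0000, 0.0000, 2.9260, 4.1578], [0.0000, 0.0000, 0.0000, 0.7986]]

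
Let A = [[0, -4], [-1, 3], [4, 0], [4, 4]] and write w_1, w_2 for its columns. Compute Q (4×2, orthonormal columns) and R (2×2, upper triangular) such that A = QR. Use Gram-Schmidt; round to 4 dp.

Q = [[0.0000, -0.6678], [-0.1741, 0.5666], [0.6963, -0.2631], [0.6963, 0.4047]], R = [[5.7446, 2.2630], [0.0000, 5.9899]]

e_1 = w_1/‖w_1‖ = (0, -1, 4, 4)/5.7446 = (0.0000, -0.1741, 0.6963, 0.6963).
r_{12} = e_1·w_2 = 2.2630.
u_2 = w_2 − 2.2630·e_1 = (-4.0000, 3.3939, -1.5758, 2.4242).
‖u_2‖ = 5.9899, so e_2 = (-0.6678, 0.5666, -0.2631, 0.4047).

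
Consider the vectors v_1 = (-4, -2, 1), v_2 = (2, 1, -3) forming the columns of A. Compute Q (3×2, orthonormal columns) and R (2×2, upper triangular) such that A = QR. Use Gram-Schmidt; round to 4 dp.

v_1 = (-4, -2, 1); ‖v_1‖ = 4.5826, so e_1 = (-0.8729, -0.4364, 0.2182).
e_1·v_2 = (-0.8729)·2 + (-0.4364)·1 + 0.2182·(-3) = -2.8368.
u_2 = v_2 + 2.8368·e_1 = (-0.4762, -0.2381, -2.3810).
‖u_2‖ = 2.4398, so e_2 = (-0.1952, -0.0976, -0.9759).

Q = [[-0.8729, -0.1952], [-0.4364, -0.0976], [0.2182, -0.9759]], R = [[4.5826, -2.8368], [0.0000, 2.4398]]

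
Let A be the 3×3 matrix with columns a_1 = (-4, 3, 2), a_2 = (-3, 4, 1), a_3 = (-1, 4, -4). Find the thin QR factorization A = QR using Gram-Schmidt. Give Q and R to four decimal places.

a_1 = (-4, 3, 2); ‖a_1‖ = 5.3852, so e_1 = (-0.7428, 0.5571, 0.3714).
e_1·a_2 = (-0.7428)·(-3) + 0.5571·4 + 0.3714·1 = 4.8281.
u_2 = a_2 − 4.8281·e_1 = (0.5862, 1.3103, -0.7931).
‖u_2‖ = 1.6400, so e_2 = (0.3574, 0.7990, -0.4836).
e_1·a_3 = (-0.7428)·(-1) + 0.5571·4 + 0.3714·(-4) = 1.4856; e_2·a_3 = 0.3574·(-1) + 0.7990·4 + (-0.4836)·(-4) = 4.7729.
u_3 = a_3 − 1.4856·e_1 − 4.7729·e_2 = (-1.6026, -0.6410, -2.2436).
‖u_3‖ = 2.8307, so e_3 = (-0.5661, -0.2265, -0.7926).

Q = [[-0.7428, 0.3574, -0.5661], [0.5571, 0.7990, -0.2265], [0.3714, -0.4836, -0.7926]], R = [[5.3852, 4.8281, 1.4856], [0.0000, 1.6400, 4.7729], [0.0000, 0.0000, 2.8307]]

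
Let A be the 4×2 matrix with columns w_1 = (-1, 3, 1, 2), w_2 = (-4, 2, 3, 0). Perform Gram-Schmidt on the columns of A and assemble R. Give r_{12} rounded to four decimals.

r_{12} = 3.3566

w_1 = (-1, 3, 1, 2); ‖w_1‖ = 3.8730, so e_1 = (-0.2582, 0.7746, 0.2582, 0.5164).
r_{12} = e_1·w_2 = 3.3566.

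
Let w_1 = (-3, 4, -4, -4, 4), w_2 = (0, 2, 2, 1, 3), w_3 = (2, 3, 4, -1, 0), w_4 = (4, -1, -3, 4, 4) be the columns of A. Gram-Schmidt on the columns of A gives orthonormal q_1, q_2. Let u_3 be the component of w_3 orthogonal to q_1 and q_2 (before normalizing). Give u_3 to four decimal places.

w_1 = (-3, 4, -4, -4, 4); ‖w_1‖ = 8.5440, so q_1 = (-0.3511, 0.4682, -0.4682, -0.4682, 0.4682).
q_1·w_2 = (-0.3511)·0 + 0.4682·2 + (-0.4682)·2 + (-0.4682)·1 + 0.4682·3 = 0.9363.
u_2 = w_2 − 0.9363·q_1 = (0.3288, 1.5616, 2.4384, 1.4384, 2.5616).
‖u_2‖ = 4.1380, so q_2 = (0.0795, 0.3774, 0.5893, 0.3476, 0.6190).
q_1·w_3 = (-0.3511)·2 + 0.4682·3 + (-0.4682)·4 + (-0.4682)·(-1) + 0.4682·0 = -0.7022; q_2·w_3 = 0.0795·2 + 0.3774·3 + 0.5893·4 + 0.3476·(-1) + 0.6190·0 = 3.3005.
u_3 = w_3 + 0.7022·q_1 − 3.3005·q_2 = (1.4912, 2.0832, 1.7264, -2.4760, -1.7144).

u_3 = (1.4912, 2.0832, 1.7264, -2.4760, -1.7144)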